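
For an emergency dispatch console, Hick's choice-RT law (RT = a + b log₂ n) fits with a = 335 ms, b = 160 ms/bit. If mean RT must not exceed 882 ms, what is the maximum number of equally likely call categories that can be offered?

10

Set 335 + 160·log₂ n ≤ 882 → log₂ n ≤ (882 − 335)/160 = 3.4188.
So n ≤ 2^3.4188 = 10.694; the largest integer n is 10.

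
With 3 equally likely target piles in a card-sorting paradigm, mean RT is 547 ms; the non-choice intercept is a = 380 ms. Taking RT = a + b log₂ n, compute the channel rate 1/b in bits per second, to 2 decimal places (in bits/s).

Choice component = 547 − 380 = 167 ms over log₂(3) = 1.5850 bits.
b = 167 / 1.5850 = 105.365 ms/bit, so 1/b = 9.491 bits/s.

9.49 bits/s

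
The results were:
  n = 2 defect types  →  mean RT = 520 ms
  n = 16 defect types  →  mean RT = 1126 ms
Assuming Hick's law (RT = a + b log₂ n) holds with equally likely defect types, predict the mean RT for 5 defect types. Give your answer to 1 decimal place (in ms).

With log₂ n on the abscissa the relation is linear; from the two conditions:
  b = (1126 − 520) / (log₂ 16 − log₂ 2) = 606 / (4 − 1) = 202.000 ms/bit
  a = 520 − 202.000 × 1 = 318.000 ms
Then RT(5) = 318.000 + 202.000 × log₂ 5 = 318.000 + 202.000 × 2.3219 ≈ 787.029 ms.

787.0 ms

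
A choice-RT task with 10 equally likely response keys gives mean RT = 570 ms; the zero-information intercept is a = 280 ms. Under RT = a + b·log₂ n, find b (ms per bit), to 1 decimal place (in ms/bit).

87.3 ms/bit

log₂(10) = 3.3219 bits.
b = (RT − a)/log₂ n = (570 − 280) / 3.3219 = 87.299 ms/bit.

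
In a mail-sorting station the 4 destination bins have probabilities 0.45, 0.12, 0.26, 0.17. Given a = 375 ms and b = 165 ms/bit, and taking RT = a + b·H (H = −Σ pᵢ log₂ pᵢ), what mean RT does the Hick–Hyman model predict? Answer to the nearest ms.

Entropy contributions −pᵢ log₂ pᵢ: 0.5184, 0.3671, 0.5053, 0.4346; sum H = 1.8253 bits.
RT = a + bH = 375 + 165·1.8253 = 676.18 ms.

676 ms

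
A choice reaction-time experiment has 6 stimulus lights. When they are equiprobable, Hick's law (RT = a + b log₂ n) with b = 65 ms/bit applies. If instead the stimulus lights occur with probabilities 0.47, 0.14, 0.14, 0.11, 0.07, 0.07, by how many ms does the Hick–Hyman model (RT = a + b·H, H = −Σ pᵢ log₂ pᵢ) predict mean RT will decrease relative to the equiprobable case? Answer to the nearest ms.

The RT saving is b·ΔH. Equiprobable H₀ = log₂(6) = 2.5850 bits; with the given probabilities H = 2.1936 bits.
b·(H₀ − H) = 65 × (2.5850 − 2.1936) = 25.44 ms.

25 ms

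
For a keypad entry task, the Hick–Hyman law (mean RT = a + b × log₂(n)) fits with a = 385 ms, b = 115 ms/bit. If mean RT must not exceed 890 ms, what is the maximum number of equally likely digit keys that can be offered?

20

Information budget: (890 − 385)/115 = 4.3913 bits, so n ≤ 2^4.3913 = 20.985 → at most 20.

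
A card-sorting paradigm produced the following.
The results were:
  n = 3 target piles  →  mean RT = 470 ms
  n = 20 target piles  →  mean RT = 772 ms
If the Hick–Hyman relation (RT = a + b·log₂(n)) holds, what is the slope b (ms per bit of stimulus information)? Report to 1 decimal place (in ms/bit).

110.3 ms/bit

b = (RT₂ − RT₁)/(log₂ n₂ − log₂ n₁) = (772 − 470)/(4.3219 − 1.5850) = 110.341 ms/bit.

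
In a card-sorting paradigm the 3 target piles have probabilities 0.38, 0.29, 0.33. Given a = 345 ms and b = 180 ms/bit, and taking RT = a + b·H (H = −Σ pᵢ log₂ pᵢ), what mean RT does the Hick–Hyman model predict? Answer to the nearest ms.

629 ms

H = 0.38·log₂(1/0.38) + 0.29·log₂(1/0.29) + 0.33·log₂(1/0.33) = 1.5762 bits.
RT = 345 + 180 × 1.5762 = 628.71 ms.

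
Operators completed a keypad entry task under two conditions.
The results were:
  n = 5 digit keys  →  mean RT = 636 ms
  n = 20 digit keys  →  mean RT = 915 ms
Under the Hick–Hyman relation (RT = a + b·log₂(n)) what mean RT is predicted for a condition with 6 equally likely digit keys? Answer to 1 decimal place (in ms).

672.7 ms

With log₂ n on the abscissa the relation is linear; from the two conditions:
  b = (915 − 636) / (log₂ 20 − log₂ 5) = 279 / (4.3219 − 2.3219) = 139.500 ms/bit
  a = 636 − 139.500 × 2.3219 = 312.091 ms
Then RT(6) = 312.091 + 139.500 × log₂ 6 = 312.091 + 139.500 × 2.5850 ≈ 672.693 ms.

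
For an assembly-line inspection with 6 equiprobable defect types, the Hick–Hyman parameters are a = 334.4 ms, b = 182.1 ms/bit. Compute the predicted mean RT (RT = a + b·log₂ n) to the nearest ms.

805 ms

log₂(6) = 2.5850 bits, so RT = 334.4 + 182.1 × 2.5850 ≈ 805.122 ms.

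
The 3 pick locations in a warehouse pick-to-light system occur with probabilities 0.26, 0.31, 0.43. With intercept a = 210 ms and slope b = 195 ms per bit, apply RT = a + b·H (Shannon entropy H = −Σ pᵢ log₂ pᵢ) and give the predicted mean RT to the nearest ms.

H = 0.26·log₂(1/0.26) + 0.31·log₂(1/0.31) + 0.43·log₂(1/0.43) = 1.5526 bits.
RT = 210 + 195 × 1.5526 = 512.77 ms.

513 ms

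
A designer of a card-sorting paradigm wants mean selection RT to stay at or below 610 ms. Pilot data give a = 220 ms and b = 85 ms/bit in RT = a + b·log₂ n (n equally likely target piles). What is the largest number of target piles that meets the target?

Information budget: (610 − 220)/85 = 4.5882 bits, so n ≤ 2^4.5882 = 24.055 → at most 24.

24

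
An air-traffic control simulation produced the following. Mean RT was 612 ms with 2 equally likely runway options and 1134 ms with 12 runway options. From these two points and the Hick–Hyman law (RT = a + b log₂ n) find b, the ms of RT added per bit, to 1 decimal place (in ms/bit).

201.9 ms/bit

b = (RT₂ − RT₁)/(log₂ n₂ − log₂ n₁) = (1134 − 612)/(3.5850 − 1) = 201.937 ms/bit.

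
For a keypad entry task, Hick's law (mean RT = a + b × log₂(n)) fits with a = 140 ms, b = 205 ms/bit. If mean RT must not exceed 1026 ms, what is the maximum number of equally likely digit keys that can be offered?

205·log₂ n ≤ 1026 − 140 = 886, giving log₂ n ≤ 4.3220 and n ≤ 20.000. The largest whole number is 20.

20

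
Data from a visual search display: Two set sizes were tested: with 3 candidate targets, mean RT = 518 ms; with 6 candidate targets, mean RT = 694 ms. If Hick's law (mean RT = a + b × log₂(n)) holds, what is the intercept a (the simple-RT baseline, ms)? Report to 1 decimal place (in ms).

b = (RT₂ − RT₁)/(log₂ n₂ − log₂ n₁) = (694 − 518)/(2.5850 − 1.5850) = 176.000 ms/bit.
Intercept: a = 518 − 176.000·log₂(3) = 239.047 ms.

239.0 ms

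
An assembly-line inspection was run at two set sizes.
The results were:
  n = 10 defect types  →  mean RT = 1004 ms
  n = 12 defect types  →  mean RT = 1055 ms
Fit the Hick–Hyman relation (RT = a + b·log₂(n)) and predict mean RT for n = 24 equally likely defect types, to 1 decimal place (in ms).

Fit slope and intercept:
  b = (1055 − 1004) / (log₂ 12 − log₂ 10) = 51 / (3.5850 − 3.3219) = 193.891 ms/bit
  a = 1004 − 193.891 × 3.3219 = 359.908 ms
Then RT(24) = 359.908 + 193.891 × log₂ 24 = 359.908 + 193.891 × 4.5850 ≈ 1248.891 ms.

1248.9 ms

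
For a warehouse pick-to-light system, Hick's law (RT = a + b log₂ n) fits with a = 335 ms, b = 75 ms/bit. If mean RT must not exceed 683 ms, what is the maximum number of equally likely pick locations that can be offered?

24

75·log₂ n ≤ 683 − 335 = 348, giving log₂ n ≤ 4.6400 and n ≤ 24.933. The largest whole number is 24.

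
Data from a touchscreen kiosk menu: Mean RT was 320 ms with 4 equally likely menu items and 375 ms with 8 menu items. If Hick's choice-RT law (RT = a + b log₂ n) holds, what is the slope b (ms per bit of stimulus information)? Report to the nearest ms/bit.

Slope: b = (375 − 320) / (log₂ 8 − log₂ 4) = 55/1.0000 = 55 ms/bit.

55 ms/bit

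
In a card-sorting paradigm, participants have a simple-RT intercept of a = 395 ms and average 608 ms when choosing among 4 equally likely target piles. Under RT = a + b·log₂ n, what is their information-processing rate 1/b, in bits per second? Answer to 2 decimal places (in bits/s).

9.39 bits/s

Choice component = 608 − 395 = 213 ms over log₂(4) = 2 bits.
b = 213 / 2 = 106.500 ms/bit, so 1/b = 9.390 bits/s.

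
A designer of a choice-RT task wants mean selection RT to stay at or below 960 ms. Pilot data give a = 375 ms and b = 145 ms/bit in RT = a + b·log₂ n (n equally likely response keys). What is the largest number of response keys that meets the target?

16

Set 375 + 145·log₂ n ≤ 960 → log₂ n ≤ (960 − 375)/145 = 4.0345.
So n ≤ 2^4.0345 = 16.387; the largest integer n is 16.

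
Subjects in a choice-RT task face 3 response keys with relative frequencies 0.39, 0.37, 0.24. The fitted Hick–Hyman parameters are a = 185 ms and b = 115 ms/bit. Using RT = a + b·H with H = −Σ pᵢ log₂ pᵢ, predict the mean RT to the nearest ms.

H = 0.39·log₂(1/0.39) + 0.37·log₂(1/0.37) + 0.24·log₂(1/0.24) = 1.5547 bits.
RT = 185 + 115 × 1.5547 = 363.79 ms.

364 ms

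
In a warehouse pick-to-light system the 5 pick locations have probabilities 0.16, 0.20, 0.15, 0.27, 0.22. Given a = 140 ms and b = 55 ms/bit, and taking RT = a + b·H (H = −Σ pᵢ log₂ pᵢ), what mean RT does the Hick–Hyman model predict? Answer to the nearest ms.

Entropy contributions −pᵢ log₂ pᵢ: 0.4230, 0.4644, 0.4105, 0.5100, 0.4806; sum H = 2.2885 bits.
RT = a + bH = 140 + 55·2.2885 = 265.87 ms.

266 ms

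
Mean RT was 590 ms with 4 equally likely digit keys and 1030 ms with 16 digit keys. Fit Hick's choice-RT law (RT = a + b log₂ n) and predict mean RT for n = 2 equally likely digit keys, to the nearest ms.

370 ms

RT is linear in log₂ n, so two points fix the line:
  b = (1030 − 590) / (log₂ 16 − log₂ 4) = 440 / (4 − 2) = 220 ms/bit
  a = 590 − 220 × 2 = 150 ms
Then RT(2) = 150 + 220 × log₂ 2 = 150 + 220 × 1 ≈ 370.000 ms.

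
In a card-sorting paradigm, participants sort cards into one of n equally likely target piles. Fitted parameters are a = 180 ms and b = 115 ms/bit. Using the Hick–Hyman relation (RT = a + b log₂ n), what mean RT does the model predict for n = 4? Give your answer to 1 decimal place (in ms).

log₂(4) = 2 bits, so RT = 180 + 115 × 2 ≈ 410.000 ms.

410.0 ms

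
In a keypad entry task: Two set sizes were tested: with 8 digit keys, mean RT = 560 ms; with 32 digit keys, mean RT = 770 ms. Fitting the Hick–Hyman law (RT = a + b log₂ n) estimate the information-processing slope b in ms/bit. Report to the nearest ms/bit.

The slope on a log₂ axis is (770 − 560) / (5 − 3) = 105 ms/bit.

105 ms/bit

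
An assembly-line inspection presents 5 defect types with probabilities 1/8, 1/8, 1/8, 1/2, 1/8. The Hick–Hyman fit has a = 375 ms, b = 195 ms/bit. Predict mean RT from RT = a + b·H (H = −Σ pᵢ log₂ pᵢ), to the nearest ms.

765 ms

Each term −pᵢ log₂ pᵢ: 0.125·3 + 0.125·3 + 0.125·3 + 0.5·1 + 0.125·3; summed, H = 2.000 bits.
Mean RT = a + bH = 375 + 195·2.000 = 765.00 ms.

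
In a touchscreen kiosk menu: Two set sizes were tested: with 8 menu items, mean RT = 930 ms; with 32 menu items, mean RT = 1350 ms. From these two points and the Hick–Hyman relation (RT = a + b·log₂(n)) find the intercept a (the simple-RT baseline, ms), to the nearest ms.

Slope: b = (1350 − 930) / (log₂ 32 − log₂ 8) = 420/2.0000 = 210 ms/bit.
Intercept: a = 930 − 210·log₂(8) = 300.000 ms.

300 ms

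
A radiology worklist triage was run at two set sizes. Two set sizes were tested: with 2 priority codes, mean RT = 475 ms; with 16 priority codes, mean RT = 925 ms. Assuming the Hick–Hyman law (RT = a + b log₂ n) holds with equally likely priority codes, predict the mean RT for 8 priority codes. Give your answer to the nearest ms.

RT is linear in log₂ n, so two points fix the line:
  b = (925 − 475) / (log₂ 16 − log₂ 2) = 450 / (4 − 1) = 150 ms/bit
  a = 475 − 150 × 1 = 325 ms
Then RT(8) = 325 + 150 × log₂ 8 = 325 + 150 × 3 ≈ 775.000 ms.

775 ms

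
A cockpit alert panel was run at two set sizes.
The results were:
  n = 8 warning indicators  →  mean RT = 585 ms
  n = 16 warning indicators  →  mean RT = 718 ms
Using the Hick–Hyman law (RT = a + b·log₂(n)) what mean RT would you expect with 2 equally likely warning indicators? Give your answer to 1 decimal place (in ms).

Fit slope and intercept:
  b = (718 − 585) / (log₂ 16 − log₂ 8) = 133 / (4 − 3) = 133.000 ms/bit
  a = 585 − 133.000 × 3 = 186.000 ms
Then RT(2) = 186.000 + 133.000 × log₂ 2 = 186.000 + 133.000 × 1 ≈ 319.000 ms.

319.0 ms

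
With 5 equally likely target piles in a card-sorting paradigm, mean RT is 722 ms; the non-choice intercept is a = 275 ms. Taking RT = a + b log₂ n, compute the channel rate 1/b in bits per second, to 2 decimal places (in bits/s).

5.19 bits/s

b = (722 − 275)/log₂ 5 = 447/2.3219 = 192.512 ms per bit = 0.19251 s/bit; the reciprocal is 5.194 bits/s.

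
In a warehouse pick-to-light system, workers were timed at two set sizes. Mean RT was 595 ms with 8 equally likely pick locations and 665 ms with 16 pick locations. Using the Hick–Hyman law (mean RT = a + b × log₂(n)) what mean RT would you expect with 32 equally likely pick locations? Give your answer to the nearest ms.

735 ms

Solve the two-equation system in a and b:
  b = (665 − 595) / (log₂ 16 − log₂ 8) = 70 / (4 − 3) = 70 ms/bit
  a = 595 − 70 × 3 = 385 ms
Then RT(32) = 385 + 70 × log₂ 32 = 385 + 70 × 5 ≈ 735.000 ms.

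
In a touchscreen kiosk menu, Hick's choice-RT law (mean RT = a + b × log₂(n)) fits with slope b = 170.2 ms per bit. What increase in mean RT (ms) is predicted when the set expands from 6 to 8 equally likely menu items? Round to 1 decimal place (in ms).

70.6 ms

The intercept a cancels: ΔRT = b·(log₂ n₂ − log₂ n₁) = b·log₂(n₂/n₁).
log₂(8) − log₂(6) = 3 − 2.5850 = 0.4150.
ΔRT = 170.2 × 0.4150 = 70.639 ms.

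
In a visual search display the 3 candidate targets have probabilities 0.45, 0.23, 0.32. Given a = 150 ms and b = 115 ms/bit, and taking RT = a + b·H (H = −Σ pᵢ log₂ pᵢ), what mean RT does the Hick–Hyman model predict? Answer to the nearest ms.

H = 0.45·log₂(1/0.45) + 0.23·log₂(1/0.23) + 0.32·log₂(1/0.32) = 1.5321 bits.
RT = 150 + 115 × 1.5321 = 326.19 ms.

326 ms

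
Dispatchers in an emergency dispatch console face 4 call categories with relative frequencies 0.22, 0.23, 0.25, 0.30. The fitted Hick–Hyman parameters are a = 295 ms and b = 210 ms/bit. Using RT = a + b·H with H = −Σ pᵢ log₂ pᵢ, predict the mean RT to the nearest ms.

Entropy contributions −pᵢ log₂ pᵢ: 0.4806, 0.4877, 0.5000, 0.5211; sum H = 1.9893 bits.
RT = a + bH = 295 + 210·1.9893 = 712.76 ms.

713 ms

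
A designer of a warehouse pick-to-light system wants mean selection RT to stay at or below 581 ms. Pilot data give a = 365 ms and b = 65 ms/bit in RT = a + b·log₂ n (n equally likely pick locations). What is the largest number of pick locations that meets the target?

65·log₂ n ≤ 581 − 365 = 216, giving log₂ n ≤ 3.3231 and n ≤ 10.008. The largest whole number is 10.

10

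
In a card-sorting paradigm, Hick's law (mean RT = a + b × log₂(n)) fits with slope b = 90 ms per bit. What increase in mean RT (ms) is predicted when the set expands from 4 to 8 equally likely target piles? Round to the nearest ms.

90 ms

ΔRT = (a + b log₂ n₂) − (a + b log₂ n₁) = b·(log₂ n₂ − log₂ n₁).
log₂(8) − log₂(4) = log₂(8/4) = log₂(2) = 1.
ΔRT = 90 × 1.0000 = 90.000 ms.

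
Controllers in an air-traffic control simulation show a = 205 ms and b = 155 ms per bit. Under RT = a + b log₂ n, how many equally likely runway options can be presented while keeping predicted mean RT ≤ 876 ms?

Information budget: (876 − 205)/155 = 4.3290 bits, so n ≤ 2^4.3290 = 20.099 → at most 20.

20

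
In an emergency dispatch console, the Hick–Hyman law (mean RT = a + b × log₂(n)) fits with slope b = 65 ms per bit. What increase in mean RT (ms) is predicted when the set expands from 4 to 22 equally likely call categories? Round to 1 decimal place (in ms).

159.9 ms

ΔRT = (a + b log₂ n₂) − (a + b log₂ n₁) = b·(log₂ n₂ − log₂ n₁).
log₂(22) − log₂(4) = 4.4594 − 2 = 2.4594.
ΔRT = 65 × 2.4594 = 159.863 ms.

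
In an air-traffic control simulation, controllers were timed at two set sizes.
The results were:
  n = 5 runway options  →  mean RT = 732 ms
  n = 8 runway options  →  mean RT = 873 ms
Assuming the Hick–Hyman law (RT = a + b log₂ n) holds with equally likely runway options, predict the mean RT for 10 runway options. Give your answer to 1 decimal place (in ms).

939.9 ms

Fit slope and intercept:
  b = (873 − 732) / (log₂ 8 − log₂ 5) = 141 / (3 − 2.3219) = 207.943 ms/bit
  a = 732 − 207.943 × 2.3219 = 249.172 ms
Then RT(10) = 249.172 + 207.943 × log₂ 10 = 249.172 + 207.943 × 3.3219 ≈ 939.943 ms.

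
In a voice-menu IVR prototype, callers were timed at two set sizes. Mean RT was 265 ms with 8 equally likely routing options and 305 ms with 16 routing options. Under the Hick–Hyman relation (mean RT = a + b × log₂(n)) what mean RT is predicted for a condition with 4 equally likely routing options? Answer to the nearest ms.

225 ms

RT is linear in log₂ n, so two points fix the line:
  b = (305 − 265) / (log₂ 16 − log₂ 8) = 40 / (4 − 3) = 40 ms/bit
  a = 265 − 40 × 3 = 145 ms
Then RT(4) = 145 + 40 × log₂ 4 = 145 + 40 × 2 ≈ 225.000 ms.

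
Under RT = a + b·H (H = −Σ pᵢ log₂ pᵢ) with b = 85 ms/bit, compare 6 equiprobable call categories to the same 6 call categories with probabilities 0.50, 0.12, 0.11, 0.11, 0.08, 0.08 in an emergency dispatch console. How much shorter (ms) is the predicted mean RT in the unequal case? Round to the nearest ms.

Equiprobable entropy H₀ = log₂ 6 = 2.5850 bits.
Skewed entropy H = −Σ pᵢ log₂ pᵢ = 2.1507 bits.
ΔRT = b·(H₀ − H) = 85 × 0.4343 = 36.92 ms.

37 ms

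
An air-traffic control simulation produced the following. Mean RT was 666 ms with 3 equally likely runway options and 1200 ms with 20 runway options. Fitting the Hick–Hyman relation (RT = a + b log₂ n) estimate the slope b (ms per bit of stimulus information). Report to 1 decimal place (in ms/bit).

b = (RT₂ − RT₁)/(log₂ n₂ − log₂ n₁) = (1200 − 666)/(4.3219 − 1.5850) = 195.107 ms/bit.

195.1 ms/bit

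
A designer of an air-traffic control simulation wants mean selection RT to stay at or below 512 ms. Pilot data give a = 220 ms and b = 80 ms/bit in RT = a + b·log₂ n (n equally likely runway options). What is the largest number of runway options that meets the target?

Set 220 + 80·log₂ n ≤ 512 → log₂ n ≤ (512 − 220)/80 = 3.6500.
So n ≤ 2^3.6500 = 12.553; the largest integer n is 12.

12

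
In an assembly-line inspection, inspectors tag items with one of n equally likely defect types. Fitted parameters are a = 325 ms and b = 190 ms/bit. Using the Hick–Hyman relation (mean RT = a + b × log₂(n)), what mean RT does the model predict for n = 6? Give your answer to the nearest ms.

log₂(6) = 2.5850 bits, so RT = 325 + 190 × 2.5850 ≈ 816.143 ms.

816 ms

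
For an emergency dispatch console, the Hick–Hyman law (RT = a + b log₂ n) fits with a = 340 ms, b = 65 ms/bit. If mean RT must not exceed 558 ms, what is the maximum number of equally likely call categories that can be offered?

Information budget: (558 − 340)/65 = 3.3538 bits, so n ≤ 2^3.3538 = 10.224 → at most 10.

10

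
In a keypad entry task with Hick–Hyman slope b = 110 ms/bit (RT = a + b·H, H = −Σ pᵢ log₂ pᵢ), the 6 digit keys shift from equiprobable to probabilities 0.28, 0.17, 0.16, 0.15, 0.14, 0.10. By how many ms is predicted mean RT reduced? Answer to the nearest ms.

8 ms

The RT saving is b·ΔH. Equiprobable H₀ = log₂(6) = 2.5850 bits; with the given probabilities H = 2.5117 bits.
b·(H₀ − H) = 110 × (2.5850 − 2.5117) = 8.06 ms.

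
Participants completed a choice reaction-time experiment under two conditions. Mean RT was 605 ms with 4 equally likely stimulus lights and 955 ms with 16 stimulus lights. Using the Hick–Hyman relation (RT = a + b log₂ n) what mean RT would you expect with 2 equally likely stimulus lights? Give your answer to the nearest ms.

430 ms

RT is linear in log₂ n, so two points fix the line:
  b = (955 − 605) / (log₂ 16 − log₂ 4) = 350 / (4 − 2) = 175 ms/bit
  a = 605 − 175 × 2 = 255 ms
Then RT(2) = 255 + 175 × log₂ 2 = 255 + 175 × 1 ≈ 430.000 ms.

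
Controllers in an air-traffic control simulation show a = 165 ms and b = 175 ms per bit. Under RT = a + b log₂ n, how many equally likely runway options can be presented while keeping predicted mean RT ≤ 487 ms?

3

Information budget: (487 − 165)/175 = 1.8400 bits, so n ≤ 2^1.8400 = 3.580 → at most 3.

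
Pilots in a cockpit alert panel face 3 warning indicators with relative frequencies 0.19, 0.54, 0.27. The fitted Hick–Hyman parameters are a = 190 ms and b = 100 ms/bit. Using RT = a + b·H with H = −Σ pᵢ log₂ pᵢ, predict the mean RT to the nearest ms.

335 ms

H = 0.19·log₂(1/0.19) + 0.54·log₂(1/0.54) + 0.27·log₂(1/0.27) = 1.4453 bits.
RT = 190 + 100 × 1.4453 = 334.53 ms.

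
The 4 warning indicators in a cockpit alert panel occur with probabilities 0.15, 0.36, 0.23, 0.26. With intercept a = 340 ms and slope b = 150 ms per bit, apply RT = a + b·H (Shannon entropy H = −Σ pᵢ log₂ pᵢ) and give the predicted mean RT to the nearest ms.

H = 0.15·log₂(1/0.15) + 0.36·log₂(1/0.36) + 0.23·log₂(1/0.23) + 0.26·log₂(1/0.26) = 1.9341 bits.
RT = 340 + 150 × 1.9341 = 630.12 ms.

630 ms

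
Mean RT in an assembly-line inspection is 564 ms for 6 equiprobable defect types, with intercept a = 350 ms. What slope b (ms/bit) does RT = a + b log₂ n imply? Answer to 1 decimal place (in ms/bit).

b = (564 − 350) / log₂(6) = 214 / 2.5850 = 82.787 ms/bit.

82.8 ms/bit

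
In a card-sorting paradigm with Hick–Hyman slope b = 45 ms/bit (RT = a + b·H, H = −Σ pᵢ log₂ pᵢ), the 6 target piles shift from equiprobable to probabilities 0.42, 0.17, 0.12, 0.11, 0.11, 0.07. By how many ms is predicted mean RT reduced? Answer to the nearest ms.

13 ms

The RT saving is b·ΔH. Equiprobable H₀ = log₂(6) = 2.5850 bits; with the given probabilities H = 2.2964 bits.
b·(H₀ − H) = 45 × (2.5850 − 2.2964) = 12.98 ms.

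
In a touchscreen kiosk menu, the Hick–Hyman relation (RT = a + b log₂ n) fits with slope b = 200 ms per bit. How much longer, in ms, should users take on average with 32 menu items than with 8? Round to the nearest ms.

The intercept a cancels: ΔRT = b·(log₂ n₂ − log₂ n₁) = b·log₂(n₂/n₁).
log₂(32) − log₂(8) = log₂(32/8) = log₂(4) = 2.
ΔRT = 200 × 2.0000 = 400.000 ms.

400 ms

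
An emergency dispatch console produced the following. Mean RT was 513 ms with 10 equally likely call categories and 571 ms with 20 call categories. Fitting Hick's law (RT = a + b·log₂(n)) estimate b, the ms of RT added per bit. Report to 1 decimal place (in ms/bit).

58.0 ms/bit

Slope: b = (571 − 513) / (log₂ 20 − log₂ 10) = 58/1.0000 = 58.000 ms/bit.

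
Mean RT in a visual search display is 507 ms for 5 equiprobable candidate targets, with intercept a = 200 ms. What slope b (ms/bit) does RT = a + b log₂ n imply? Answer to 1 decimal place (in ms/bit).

132.2 ms/bit

b = (507 − 200) / log₂(5) = 307 / 2.3219 = 132.218 ms/bit.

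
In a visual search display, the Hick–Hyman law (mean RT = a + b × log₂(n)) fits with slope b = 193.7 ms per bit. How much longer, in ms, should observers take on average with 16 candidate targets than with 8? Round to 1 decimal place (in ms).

Only the slope matters, since a is common to both: ΔRT = b·log₂(n₂/n₁).
log₂(16) − log₂(8) = log₂(16/8) = log₂(2) = 1.
ΔRT = 193.7 × 1.0000 = 193.700 ms.

193.7 ms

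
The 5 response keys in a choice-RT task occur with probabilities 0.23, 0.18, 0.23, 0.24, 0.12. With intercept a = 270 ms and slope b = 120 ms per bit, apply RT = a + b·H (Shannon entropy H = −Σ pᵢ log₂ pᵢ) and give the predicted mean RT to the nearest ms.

544 ms

Entropy contributions −pᵢ log₂ pᵢ: 0.4877, 0.4453, 0.4877, 0.4941, 0.3671; sum H = 2.2818 bits.
RT = a + bH = 270 + 120·2.2818 = 543.82 ms.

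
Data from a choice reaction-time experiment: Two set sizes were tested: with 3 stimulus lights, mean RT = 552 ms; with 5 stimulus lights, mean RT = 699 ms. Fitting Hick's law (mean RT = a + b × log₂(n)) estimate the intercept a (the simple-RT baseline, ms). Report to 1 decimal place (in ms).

235.9 ms

Slope: b = (699 − 552) / (log₂ 5 − log₂ 3) = 147/0.7370 = 199.467 ms/bit.
a = RT₁ − b·log₂ n₁ = 552 − 199.467 × 1.5850 = 235.853 ms.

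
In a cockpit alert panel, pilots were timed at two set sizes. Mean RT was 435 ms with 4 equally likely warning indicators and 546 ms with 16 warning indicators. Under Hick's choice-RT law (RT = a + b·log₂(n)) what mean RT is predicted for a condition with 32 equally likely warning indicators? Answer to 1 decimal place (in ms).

With log₂ n on the abscissa the relation is linear; from the two conditions:
  b = (546 − 435) / (log₂ 16 − log₂ 4) = 111 / (4 − 2) = 55.500 ms/bit
  a = 435 − 55.500 × 2 = 324.000 ms
Then RT(32) = 324.000 + 55.500 × log₂ 32 = 324.000 + 55.500 × 5 ≈ 601.500 ms.

601.5 ms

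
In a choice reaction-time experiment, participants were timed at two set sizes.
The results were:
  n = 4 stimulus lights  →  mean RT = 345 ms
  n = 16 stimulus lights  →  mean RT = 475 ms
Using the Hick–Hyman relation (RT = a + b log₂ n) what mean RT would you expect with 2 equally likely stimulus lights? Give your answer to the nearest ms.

280 ms

RT is linear in log₂ n, so two points fix the line:
  b = (475 − 345) / (log₂ 16 − log₂ 4) = 130 / (4 − 2) = 65 ms/bit
  a = 345 − 65 × 2 = 215 ms
Then RT(2) = 215 + 65 × log₂ 2 = 215 + 65 × 1 ≈ 280.000 ms.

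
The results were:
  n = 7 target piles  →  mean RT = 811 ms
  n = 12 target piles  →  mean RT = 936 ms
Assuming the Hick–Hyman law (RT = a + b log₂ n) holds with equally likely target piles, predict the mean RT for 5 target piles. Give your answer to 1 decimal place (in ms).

RT is linear in log₂ n, so two points fix the line:
  b = (936 − 811) / (log₂ 12 − log₂ 7) = 125 / (3.5850 − 2.8074) = 160.749 ms/bit
  a = 811 − 160.749 × 2.8074 = 359.719 ms
Then RT(5) = 359.719 + 160.749 × log₂ 5 = 359.719 + 160.749 × 2.3219 ≈ 732.968 ms.

733.0 ms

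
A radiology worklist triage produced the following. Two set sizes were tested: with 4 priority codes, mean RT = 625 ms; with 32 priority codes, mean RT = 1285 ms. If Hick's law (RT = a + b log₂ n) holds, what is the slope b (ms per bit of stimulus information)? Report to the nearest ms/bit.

The slope on a log₂ axis is (1285 − 625) / (5 − 2) = 220 ms/bit.

220 ms/bit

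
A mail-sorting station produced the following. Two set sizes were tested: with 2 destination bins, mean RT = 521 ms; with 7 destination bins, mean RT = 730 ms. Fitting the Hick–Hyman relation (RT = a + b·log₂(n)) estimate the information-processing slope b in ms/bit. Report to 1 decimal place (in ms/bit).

115.6 ms/bit

b = (RT₂ − RT₁)/(log₂ n₂ − log₂ n₁) = (730 − 521)/(2.8074 − 1) = 115.639 ms/bit.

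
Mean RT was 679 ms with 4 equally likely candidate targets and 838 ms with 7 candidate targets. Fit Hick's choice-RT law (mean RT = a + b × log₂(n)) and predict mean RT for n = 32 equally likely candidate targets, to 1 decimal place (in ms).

1269.8 ms

RT is linear in log₂ n, so two points fix the line:
  b = (838 − 679) / (log₂ 7 − log₂ 4) = 159 / (2.8074 − 2) = 196.939 ms/bit
  a = 679 − 196.939 × 2 = 285.121 ms
Then RT(32) = 285.121 + 196.939 × log₂ 32 = 285.121 + 196.939 × 5 ≈ 1269.818 ms.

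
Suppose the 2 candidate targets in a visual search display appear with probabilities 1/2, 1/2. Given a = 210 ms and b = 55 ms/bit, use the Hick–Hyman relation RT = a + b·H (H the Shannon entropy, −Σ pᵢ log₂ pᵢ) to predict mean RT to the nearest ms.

265 ms

H = −Σ pᵢ log₂ pᵢ = 0.5·1 + 0.5·1 = 1.000 bits.
RT = 210 + 55 × 1.000 = 265.00 ms.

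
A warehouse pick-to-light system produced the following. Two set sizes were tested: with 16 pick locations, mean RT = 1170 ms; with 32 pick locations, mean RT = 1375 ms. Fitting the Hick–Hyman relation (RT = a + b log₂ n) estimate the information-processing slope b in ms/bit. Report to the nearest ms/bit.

The slope on a log₂ axis is (1375 − 1170) / (5 − 4) = 205 ms/bit.

205 ms/bit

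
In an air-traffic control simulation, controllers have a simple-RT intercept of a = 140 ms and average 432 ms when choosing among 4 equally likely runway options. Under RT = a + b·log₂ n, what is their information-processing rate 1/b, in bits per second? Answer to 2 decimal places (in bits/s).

b = (432 − 140)/log₂ 4 = 292/2 = 146.000 ms per bit = 0.14600 s/bit; the reciprocal is 6.849 bits/s.

6.85 bits/s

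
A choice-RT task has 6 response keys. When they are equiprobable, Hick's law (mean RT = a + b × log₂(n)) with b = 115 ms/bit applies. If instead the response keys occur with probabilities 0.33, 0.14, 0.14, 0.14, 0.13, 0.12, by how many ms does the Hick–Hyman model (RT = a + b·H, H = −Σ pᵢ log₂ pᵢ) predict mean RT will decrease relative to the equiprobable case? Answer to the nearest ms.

13 ms

Equiprobable entropy H₀ = log₂ 6 = 2.5850 bits.
Skewed entropy H = −Σ pᵢ log₂ pᵢ = 2.4689 bits.
ΔRT = b·(H₀ − H) = 115 × 0.1161 = 13.35 ms.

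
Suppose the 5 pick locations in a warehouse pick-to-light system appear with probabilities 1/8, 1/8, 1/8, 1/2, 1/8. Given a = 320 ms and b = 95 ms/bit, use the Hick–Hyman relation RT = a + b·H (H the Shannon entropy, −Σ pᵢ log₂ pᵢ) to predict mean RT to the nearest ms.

Each term −pᵢ log₂ pᵢ: 0.125·3 + 0.125·3 + 0.125·3 + 0.5·1 + 0.125·3; summed, H = 2.000 bits.
Mean RT = a + bH = 320 + 95·2.000 = 510.00 ms.

510 ms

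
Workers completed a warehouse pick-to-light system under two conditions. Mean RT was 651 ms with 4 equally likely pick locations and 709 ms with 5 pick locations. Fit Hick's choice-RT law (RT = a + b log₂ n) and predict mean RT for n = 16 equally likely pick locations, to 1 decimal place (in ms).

1011.3 ms

Solve the two-equation system in a and b:
  b = (709 − 651) / (log₂ 5 − log₂ 4) = 58 / (2.3219 − 2) = 180.164 ms/bit
  a = 651 − 180.164 × 2 = 290.671 ms
Then RT(16) = 290.671 + 180.164 × log₂ 16 = 290.671 + 180.164 × 4 ≈ 1011.329 ms.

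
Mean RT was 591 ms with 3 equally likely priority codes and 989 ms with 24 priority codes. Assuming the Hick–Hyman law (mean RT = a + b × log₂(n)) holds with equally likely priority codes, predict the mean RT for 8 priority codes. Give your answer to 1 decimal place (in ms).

Solve the two-equation system in a and b:
  b = (989 − 591) / (log₂ 24 − log₂ 3) = 398 / (4.5850 − 1.5850) = 132.667 ms/bit
  a = 591 − 132.667 × 1.5850 = 380.728 ms
Then RT(8) = 380.728 + 132.667 × log₂ 8 = 380.728 + 132.667 × 3 ≈ 778.728 ms.

778.7 ms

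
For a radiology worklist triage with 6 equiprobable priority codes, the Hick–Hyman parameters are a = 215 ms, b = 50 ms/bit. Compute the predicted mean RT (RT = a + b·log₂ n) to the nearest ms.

log₂(6) = 2.5850 bits, so RT = 215 + 50 × 2.5850 ≈ 344.248 ms.

344 ms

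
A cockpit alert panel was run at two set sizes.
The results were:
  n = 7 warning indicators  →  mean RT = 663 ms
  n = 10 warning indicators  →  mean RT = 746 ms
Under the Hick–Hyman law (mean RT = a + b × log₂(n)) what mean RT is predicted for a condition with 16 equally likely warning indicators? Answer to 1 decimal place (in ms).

855.4 ms

RT is linear in log₂ n, so two points fix the line:
  b = (746 − 663) / (log₂ 10 − log₂ 7) = 83 / (3.3219 − 2.8074) = 161.299 ms/bit
  a = 663 − 161.299 × 2.8074 = 210.177 ms
Then RT(16) = 210.177 + 161.299 × log₂ 16 = 210.177 + 161.299 × 4 ≈ 855.372 ms.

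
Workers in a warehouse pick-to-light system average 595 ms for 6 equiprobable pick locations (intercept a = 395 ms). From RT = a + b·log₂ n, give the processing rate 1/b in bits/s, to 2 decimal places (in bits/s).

12.92 bits/s

Choice component = 595 − 395 = 200 ms over log₂(6) = 2.5850 bits.
b = 200 / 2.5850 = 77.371 ms/bit, so 1/b = 12.925 bits/s.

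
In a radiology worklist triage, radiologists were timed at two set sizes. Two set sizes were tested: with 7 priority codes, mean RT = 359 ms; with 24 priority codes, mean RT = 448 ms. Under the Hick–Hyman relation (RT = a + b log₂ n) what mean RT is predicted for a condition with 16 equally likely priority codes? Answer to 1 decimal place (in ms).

418.7 ms

With log₂ n on the abscissa the relation is linear; from the two conditions:
  b = (448 − 359) / (log₂ 24 − log₂ 7) = 89 / (4.5850 − 2.8074) = 50.067 ms/bit
  a = 359 − 50.067 × 2.8074 = 218.443 ms
Then RT(16) = 218.443 + 50.067 × log₂ 16 = 218.443 + 50.067 × 4 ≈ 418.713 ms.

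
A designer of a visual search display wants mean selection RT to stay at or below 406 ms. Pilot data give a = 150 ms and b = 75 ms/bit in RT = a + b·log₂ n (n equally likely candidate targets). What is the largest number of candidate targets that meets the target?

Set 150 + 75·log₂ n ≤ 406 → log₂ n ≤ (406 − 150)/75 = 3.4133.
So n ≤ 2^3.4133 = 10.654; the largest integer n is 10.

10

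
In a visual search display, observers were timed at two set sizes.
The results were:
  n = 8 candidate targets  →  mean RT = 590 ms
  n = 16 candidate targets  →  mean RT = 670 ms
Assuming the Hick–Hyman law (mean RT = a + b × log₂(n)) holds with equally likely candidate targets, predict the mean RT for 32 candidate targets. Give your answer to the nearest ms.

RT is linear in log₂ n, so two points fix the line:
  b = (670 − 590) / (log₂ 16 − log₂ 8) = 80 / (4 − 3) = 80 ms/bit
  a = 590 − 80 × 3 = 350 ms
Then RT(32) = 350 + 80 × log₂ 32 = 350 + 80 × 5 ≈ 750.000 ms.

750 ms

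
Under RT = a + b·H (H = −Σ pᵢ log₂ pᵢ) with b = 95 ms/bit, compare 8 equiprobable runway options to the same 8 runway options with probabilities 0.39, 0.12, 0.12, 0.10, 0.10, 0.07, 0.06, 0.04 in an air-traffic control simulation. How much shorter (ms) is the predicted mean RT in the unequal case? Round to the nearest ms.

36 ms

Equiprobable entropy H₀ = log₂ 8 = 3.0000 bits.
Skewed entropy H = −Σ pᵢ log₂ pᵢ = 2.6262 bits.
ΔRT = b·(H₀ − H) = 95 × 0.3738 = 35.51 ms.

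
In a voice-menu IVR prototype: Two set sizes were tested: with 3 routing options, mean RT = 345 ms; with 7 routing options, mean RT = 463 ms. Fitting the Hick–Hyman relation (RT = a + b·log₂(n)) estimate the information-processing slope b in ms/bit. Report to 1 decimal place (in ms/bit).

Slope: b = (463 − 345) / (log₂ 7 − log₂ 3) = 118/1.2224 = 96.532 ms/bit.

96.5 ms/bit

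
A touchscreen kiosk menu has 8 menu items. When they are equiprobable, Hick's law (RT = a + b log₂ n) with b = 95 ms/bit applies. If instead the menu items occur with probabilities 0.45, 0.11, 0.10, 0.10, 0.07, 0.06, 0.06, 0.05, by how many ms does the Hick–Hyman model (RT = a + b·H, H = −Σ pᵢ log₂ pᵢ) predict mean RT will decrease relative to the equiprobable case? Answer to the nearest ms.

47 ms

Equiprobable entropy H₀ = log₂ 8 = 3.0000 bits.
Skewed entropy H = −Σ pᵢ log₂ pᵢ = 2.5048 bits.
ΔRT = b·(H₀ − H) = 95 × 0.4952 = 47.04 ms.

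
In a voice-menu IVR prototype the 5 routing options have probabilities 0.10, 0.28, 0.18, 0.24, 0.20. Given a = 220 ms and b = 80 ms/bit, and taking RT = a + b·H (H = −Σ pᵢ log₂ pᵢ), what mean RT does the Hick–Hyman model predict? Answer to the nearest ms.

400 ms

H = 0.10·log₂(1/0.10) + 0.28·log₂(1/0.28) + 0.18·log₂(1/0.18) + 0.24·log₂(1/0.24) + 0.20·log₂(1/0.20) = 2.2502 bits.
RT = 220 + 80 × 2.2502 = 400.02 ms.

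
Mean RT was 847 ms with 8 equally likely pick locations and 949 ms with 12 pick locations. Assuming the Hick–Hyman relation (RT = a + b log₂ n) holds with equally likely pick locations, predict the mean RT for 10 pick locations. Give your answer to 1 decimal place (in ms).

Fit slope and intercept:
  b = (949 − 847) / (log₂ 12 − log₂ 8) = 102 / (3.5850 − 3) = 174.370 ms/bit
  a = 847 − 174.370 × 3 = 323.890 ms
Then RT(10) = 323.890 + 174.370 × log₂ 10 = 323.890 + 174.370 × 3.3219 ≈ 903.135 ms.

903.1 ms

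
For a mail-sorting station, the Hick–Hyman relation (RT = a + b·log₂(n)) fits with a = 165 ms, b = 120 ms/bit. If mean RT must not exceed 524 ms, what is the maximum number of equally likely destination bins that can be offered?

Set 165 + 120·log₂ n ≤ 524 → log₂ n ≤ (524 − 165)/120 = 2.9917.
So n ≤ 2^2.9917 = 7.954; the largest integer n is 7.

7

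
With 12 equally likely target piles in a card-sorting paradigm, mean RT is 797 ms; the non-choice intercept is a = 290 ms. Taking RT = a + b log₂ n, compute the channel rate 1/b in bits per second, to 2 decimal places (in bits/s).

7.07 bits/s

Choice component = 797 − 290 = 507 ms over log₂(12) = 3.5850 bits.
b = 507 / 3.5850 = 141.424 ms/bit, so 1/b = 7.071 bits/s.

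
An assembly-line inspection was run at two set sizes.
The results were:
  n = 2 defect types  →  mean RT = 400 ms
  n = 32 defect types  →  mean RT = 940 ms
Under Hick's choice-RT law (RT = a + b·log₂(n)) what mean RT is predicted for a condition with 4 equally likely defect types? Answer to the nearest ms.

535 ms

RT is linear in log₂ n, so two points fix the line:
  b = (940 − 400) / (log₂ 32 − log₂ 2) = 540 / (5 − 1) = 135 ms/bit
  a = 400 − 135 × 1 = 265 ms
Then RT(4) = 265 + 135 × log₂ 4 = 265 + 135 × 2 ≈ 535.000 ms.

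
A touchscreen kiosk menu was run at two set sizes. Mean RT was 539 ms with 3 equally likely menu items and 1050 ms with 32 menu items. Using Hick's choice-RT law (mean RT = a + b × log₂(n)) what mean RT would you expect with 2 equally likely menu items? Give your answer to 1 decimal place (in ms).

With log₂ n on the abscissa the relation is linear; from the two conditions:
  b = (1050 − 539) / (log₂ 32 − log₂ 3) = 511 / (5 − 1.5850) = 149.632 ms/bit
  a = 539 − 149.632 × 1.5850 = 301.838 ms
Then RT(2) = 301.838 + 149.632 × log₂ 2 = 301.838 + 149.632 × 1 ≈ 451.471 ms.

451.5 ms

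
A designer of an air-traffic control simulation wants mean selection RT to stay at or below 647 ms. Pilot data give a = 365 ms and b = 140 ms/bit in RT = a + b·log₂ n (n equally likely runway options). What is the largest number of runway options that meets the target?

140·log₂ n ≤ 647 − 365 = 282, giving log₂ n ≤ 2.0143 and n ≤ 4.040. The largest whole number is 4.

4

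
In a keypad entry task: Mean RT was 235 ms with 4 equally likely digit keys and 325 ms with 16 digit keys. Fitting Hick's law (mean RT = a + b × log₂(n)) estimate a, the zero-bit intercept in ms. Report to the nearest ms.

b = (RT₂ − RT₁)/(log₂ n₂ − log₂ n₁) = (325 − 235)/(4 − 2) = 45 ms/bit.
Intercept: a = 235 − 45·log₂(4) = 145.000 ms.

145 ms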